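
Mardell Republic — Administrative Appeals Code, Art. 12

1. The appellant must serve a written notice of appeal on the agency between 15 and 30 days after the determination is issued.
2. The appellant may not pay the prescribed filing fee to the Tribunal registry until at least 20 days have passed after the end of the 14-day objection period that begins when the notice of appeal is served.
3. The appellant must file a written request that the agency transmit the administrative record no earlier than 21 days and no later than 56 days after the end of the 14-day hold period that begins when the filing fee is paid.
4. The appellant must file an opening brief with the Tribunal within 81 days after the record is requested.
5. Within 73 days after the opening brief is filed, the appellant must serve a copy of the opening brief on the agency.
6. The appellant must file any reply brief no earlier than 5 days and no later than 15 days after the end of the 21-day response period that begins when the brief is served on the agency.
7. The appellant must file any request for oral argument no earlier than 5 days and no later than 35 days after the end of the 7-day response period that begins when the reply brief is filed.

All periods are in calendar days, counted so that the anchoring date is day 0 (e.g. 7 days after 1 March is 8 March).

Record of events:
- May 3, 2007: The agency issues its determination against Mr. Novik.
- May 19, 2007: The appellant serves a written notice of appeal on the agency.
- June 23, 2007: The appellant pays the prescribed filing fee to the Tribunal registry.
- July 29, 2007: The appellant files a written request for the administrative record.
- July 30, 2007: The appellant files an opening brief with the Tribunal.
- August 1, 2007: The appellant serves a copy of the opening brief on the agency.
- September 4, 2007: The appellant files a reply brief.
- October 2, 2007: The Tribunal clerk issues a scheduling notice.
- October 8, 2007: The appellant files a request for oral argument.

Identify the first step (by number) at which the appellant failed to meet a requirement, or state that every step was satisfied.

Step 1 — 15 and 30 days from May 3, 2007 (when the determination is issued) are May 18, 2007 and June 2, 2007 respectively; May 19, 2007 falls inside that range.
Step 2 — must wait 20 days from June 2, 2007 (end of the 14-day objection period, which began when the notice of appeal is served on May 19, 2007), so not before June 22, 2007; done June 23, 2007 — permitted.
Step 3 — 21 and 56 days from July 7, 2007 (end of the 14-day hold period, which began when the filing fee is paid on June 23, 2007) are July 28, 2007 and September 1, 2007 respectively; done July 29, 2007 — within the window.
Step 4 — counting 81 days from July 29, 2007 (when the record is requested) gives a deadline of October 18, 2007; completed July 30, 2007, before the deadline.
Step 5 — counting 73 days from July 30, 2007 (when the opening brief is filed) gives a deadline of October 11, 2007; completed August 1, 2007, before the deadline.
Step 6 — 5 and 15 days from August 22, 2007 (end of the 21-day response period, which began when the brief is served on the agency on August 1, 2007) are August 27, 2007 and September 6, 2007 respectively; done September 4, 2007 — within the window.
Step 7 — 5 and 35 days from September 11, 2007 (end of the 7-day response period, which began when the reply brief is filed on September 4, 2007) are September 16, 2007 and October 16, 2007 respectively; done October 8, 2007, which is between those dates.

None — every step was satisfied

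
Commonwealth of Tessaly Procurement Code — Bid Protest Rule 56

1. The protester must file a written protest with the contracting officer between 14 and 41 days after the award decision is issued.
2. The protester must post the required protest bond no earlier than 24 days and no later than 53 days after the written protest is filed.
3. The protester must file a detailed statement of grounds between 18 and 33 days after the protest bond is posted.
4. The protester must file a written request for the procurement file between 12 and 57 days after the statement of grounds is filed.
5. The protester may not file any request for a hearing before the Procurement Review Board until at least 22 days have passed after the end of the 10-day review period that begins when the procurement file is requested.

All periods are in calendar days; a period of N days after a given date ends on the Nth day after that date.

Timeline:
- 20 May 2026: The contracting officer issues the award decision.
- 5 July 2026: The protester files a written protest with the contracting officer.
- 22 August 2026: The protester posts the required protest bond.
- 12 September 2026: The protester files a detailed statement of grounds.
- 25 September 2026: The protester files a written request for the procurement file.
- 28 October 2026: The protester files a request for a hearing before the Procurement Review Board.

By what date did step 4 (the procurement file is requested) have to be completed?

8 November 2026

Step 4 runs from 12 September 2026, when the statement of grounds is filed. The window is 12–57 days after 12 September 2026; it closes on 8 November 2026.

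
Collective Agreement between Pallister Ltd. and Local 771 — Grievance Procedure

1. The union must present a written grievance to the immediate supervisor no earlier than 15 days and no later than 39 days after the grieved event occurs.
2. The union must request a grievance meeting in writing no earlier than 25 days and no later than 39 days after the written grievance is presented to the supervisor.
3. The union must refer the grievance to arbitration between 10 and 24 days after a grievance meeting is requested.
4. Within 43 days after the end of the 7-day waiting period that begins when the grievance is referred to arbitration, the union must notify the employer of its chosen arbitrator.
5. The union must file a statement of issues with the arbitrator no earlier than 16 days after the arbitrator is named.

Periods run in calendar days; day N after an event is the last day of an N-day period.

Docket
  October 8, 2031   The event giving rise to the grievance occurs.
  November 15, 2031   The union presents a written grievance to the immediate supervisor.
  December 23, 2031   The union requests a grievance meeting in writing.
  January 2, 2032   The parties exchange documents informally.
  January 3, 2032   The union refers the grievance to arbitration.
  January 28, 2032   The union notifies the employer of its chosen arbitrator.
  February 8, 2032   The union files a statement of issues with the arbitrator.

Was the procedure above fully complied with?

Step 1 — 15 and 39 days from October 8, 2031 (when the grieved event occurs) are October 23, 2031 and November 16, 2031 respectively; done November 15, 2031, which is between those dates.
Step 2 — 25 and 39 days from November 15, 2031 (when the written grievance is presented to the supervisor) are December 10, 2031 and December 24, 2031 respectively; done December 23, 2031 — within the window.
Step 3 — 10 and 24 days from December 23, 2031 (when a grievance meeting is requested) are January 2, 2032 and January 16, 2032 respectively; done January 3, 2032 — within the window.
Step 4 — counting 43 days from January 10, 2032 (end of the 7-day waiting period, which began when the grievance is referred to arbitration on January 3, 2032) gives a deadline of February 22, 2032; completed January 28, 2032, before the deadline.
Step 5 — must wait 16 days from January 28, 2032 (when the arbitrator is named), so not before February 13, 2032; February 8, 2032 is 5 days before the earliest permitted date.
Later steps need not be reached.

No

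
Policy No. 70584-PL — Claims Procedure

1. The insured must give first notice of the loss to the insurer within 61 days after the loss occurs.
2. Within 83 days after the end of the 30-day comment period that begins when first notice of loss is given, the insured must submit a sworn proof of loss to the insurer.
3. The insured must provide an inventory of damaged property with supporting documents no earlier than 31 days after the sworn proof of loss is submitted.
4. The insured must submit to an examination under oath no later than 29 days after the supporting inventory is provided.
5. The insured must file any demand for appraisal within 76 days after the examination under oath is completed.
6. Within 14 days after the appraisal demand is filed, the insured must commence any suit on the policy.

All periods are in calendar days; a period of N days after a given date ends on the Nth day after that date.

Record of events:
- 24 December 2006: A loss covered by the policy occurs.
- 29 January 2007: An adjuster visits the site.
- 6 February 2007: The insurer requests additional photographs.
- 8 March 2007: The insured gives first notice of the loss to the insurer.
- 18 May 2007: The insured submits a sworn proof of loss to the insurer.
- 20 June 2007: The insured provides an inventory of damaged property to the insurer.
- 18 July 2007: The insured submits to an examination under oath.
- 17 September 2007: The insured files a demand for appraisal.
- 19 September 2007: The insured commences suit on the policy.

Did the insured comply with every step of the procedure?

No

Step 1 — counting 61 days from 24 December 2006 (when the loss occurs) gives a deadline of 23 February 2007; done 8 March 2007 — 13 days late.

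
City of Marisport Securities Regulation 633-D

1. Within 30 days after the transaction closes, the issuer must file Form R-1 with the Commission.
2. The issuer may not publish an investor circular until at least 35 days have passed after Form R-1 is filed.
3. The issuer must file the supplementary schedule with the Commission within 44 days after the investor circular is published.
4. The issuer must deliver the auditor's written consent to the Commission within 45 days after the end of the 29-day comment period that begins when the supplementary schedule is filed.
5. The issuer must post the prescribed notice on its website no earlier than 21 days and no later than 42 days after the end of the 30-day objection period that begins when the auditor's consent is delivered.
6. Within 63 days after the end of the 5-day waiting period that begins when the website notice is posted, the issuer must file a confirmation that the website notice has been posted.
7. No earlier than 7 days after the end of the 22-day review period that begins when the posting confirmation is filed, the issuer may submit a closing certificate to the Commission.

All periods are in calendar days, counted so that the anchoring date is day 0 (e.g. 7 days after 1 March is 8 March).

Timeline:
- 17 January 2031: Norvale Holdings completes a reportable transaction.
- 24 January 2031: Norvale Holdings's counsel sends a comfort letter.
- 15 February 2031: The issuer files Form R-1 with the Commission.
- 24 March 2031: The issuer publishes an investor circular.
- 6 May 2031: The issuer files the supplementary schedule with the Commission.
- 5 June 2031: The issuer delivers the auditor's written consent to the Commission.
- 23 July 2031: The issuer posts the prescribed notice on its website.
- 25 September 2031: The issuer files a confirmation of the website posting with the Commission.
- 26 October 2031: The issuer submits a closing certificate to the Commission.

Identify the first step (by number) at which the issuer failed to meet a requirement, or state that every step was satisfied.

Step 5

Step 1: 30 days after 17 January 2031 (when the transaction closes) is 16 February 2031; completed 15 February 2031, before the deadline.
Step 2: the earliest permitted date is 35 days after 15 February 2031 (when Form R-1 is filed), i.e. 22 March 2031; 24 March 2031 is on or after that date.
Step 3: 44 days after 24 March 2031 (when the investor circular is published) is 7 May 2031; completed 6 May 2031, before the deadline.
Step 4: 45 days after 4 June 2031 (end of the 29-day comment period, which began when the supplementary schedule is filed on 6 May 2031) is 19 July 2031; completed 5 June 2031, before the deadline.
Step 5: the window is 21–42 days after 5 July 2031 (end of the 30-day objection period, which began when the auditor's consent is delivered on 5 June 2031), so 26 July 2031 through 16 August 2031; 23 July 2031 is 3 days too early.
No need to go further; step 5 was not satisfied.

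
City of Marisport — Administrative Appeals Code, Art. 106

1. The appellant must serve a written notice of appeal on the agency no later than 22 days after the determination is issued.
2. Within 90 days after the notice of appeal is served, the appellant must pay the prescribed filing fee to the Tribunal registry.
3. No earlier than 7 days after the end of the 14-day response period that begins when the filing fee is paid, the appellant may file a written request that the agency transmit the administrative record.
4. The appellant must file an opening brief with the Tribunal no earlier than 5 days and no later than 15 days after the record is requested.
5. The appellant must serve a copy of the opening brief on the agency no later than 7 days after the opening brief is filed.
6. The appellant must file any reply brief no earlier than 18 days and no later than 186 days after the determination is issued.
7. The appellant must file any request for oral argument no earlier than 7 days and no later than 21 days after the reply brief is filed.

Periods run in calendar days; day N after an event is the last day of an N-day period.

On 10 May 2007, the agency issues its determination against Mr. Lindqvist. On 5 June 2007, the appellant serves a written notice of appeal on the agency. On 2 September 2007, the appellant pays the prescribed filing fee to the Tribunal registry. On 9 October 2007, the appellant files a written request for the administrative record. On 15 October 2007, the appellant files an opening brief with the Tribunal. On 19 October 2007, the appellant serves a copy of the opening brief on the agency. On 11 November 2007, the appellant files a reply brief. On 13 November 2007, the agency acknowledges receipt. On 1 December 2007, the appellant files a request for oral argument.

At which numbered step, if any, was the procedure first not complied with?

(1) due by 10 May 2007 + 22 days = 1 June 2007; done 5 June 2007 — 4 days late.
The analysis stops there.

Step 1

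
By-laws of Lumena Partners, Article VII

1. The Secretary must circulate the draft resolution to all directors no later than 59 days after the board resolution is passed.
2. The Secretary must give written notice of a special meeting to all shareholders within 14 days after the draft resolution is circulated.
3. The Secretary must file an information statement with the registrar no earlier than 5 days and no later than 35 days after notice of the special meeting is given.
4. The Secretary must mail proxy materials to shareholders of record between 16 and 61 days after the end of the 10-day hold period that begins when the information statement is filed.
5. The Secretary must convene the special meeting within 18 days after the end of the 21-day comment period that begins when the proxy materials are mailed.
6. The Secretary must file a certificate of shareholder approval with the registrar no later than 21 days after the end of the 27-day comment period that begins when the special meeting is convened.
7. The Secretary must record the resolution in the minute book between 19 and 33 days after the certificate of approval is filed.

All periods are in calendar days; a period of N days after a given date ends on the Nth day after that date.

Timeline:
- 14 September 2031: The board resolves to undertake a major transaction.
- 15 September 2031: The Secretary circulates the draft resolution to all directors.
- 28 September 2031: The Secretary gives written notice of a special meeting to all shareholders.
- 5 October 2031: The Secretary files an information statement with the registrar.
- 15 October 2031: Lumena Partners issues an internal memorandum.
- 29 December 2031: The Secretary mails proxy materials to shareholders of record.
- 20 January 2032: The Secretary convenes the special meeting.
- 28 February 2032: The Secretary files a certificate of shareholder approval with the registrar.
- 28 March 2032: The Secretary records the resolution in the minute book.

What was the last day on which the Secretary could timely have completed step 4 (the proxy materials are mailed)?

15 December 2031

The information statement is filed on 5 October 2031; the 10-day hold period therefore ends 15 October 2031, and step 4 runs from that date. The window is 16–61 days after 15 October 2031; it closes on 15 December 2031.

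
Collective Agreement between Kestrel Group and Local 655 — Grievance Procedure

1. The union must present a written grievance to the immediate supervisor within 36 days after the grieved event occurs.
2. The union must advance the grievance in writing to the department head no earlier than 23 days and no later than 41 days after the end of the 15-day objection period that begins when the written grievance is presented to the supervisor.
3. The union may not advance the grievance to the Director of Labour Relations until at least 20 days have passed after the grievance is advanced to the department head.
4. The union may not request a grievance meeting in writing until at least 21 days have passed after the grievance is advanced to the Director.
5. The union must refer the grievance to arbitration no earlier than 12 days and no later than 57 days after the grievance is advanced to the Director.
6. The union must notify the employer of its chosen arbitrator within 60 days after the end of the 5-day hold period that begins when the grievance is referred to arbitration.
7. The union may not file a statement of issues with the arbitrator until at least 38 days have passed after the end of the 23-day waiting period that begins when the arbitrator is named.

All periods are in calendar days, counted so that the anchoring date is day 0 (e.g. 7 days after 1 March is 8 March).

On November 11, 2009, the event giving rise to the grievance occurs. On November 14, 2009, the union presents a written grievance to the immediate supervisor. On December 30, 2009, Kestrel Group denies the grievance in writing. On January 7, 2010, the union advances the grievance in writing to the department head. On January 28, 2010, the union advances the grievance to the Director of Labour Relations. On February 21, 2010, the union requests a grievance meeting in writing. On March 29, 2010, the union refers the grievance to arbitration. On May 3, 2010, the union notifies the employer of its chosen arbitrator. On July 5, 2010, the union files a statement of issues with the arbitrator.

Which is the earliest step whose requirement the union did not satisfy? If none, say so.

Step 5

Step 1 — counting 36 days from November 11, 2009 (when the grieved event occurs) gives a deadline of December 17, 2009; completed November 14, 2009, before the deadline.
Step 2 — 23 and 41 days from November 29, 2009 (end of the 15-day objection period, which began when the written grievance is presented to the supervisor on November 14, 2009) are December 22, 2009 and January 9, 2010 respectively; done January 7, 2010, which is between those dates.
Step 3 — must wait 20 days from January 7, 2010 (when the grievance is advanced to the department head), so not before January 27, 2010; done January 28, 2010 — permitted.
Step 4 — must wait 21 days from January 28, 2010 (when the grievance is advanced to the Director), so not before February 18, 2010; February 21, 2010 is on or after that date.
Step 5 — 12 and 57 days from January 28, 2010 (when the grievance is advanced to the Director) are February 9, 2010 and March 26, 2010 respectively; done March 29, 2010 — 3 days after the window closed.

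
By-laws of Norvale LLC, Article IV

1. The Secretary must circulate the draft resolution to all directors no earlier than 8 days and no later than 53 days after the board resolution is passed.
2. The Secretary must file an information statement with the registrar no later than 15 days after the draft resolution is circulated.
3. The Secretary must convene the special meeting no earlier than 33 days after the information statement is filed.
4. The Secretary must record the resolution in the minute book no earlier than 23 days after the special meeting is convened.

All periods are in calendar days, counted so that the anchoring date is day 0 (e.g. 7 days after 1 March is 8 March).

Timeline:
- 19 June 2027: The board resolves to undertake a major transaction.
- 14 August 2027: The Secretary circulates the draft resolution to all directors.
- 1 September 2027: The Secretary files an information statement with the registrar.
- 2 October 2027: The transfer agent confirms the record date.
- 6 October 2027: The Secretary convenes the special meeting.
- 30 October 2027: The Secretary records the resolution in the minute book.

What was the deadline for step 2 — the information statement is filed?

29 August 2027

Step 2 runs from 14 August 2027, when the draft resolution is circulated. 15 days after 14 August 2027 is 29 August 2027.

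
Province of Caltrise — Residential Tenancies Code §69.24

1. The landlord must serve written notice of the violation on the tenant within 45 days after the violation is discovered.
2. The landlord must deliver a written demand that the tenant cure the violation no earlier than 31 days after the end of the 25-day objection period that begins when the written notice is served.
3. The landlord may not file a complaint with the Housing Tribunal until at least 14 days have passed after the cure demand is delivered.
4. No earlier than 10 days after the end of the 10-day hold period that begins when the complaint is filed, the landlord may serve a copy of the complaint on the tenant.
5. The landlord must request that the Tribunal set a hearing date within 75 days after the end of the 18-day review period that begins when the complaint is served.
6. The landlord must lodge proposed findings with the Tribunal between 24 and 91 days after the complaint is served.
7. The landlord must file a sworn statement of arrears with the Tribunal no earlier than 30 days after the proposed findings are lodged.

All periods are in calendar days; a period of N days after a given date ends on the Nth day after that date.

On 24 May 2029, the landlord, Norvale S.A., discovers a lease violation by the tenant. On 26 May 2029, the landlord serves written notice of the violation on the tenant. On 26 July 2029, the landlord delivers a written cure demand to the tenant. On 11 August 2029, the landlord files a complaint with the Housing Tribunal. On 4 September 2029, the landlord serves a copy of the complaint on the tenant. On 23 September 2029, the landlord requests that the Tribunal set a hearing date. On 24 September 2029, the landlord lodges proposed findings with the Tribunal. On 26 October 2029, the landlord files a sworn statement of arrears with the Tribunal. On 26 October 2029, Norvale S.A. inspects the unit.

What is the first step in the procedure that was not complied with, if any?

Step 6

Step 1 — counting 45 days from 24 May 2029 (when the violation is discovered) gives a deadline of 8 July 2029; completed 26 May 2029, before the deadline.
Step 2 — must wait 31 days from 20 June 2029 (end of the 25-day objection period, which began when the written notice is served on 26 May 2029), so not before 21 July 2029; done 26 July 2029 — permitted.
Step 3 — must wait 14 days from 26 July 2029 (when the cure demand is delivered), so not before 9 August 2029; done 11 August 2029, after the minimum wait.
Step 4 — must wait 10 days from 21 August 2029 (end of the 10-day hold period, which began when the complaint is filed on 11 August 2029), so not before 31 August 2029; done 4 September 2029, after the minimum wait.
Step 5 — counting 75 days from 22 September 2029 (end of the 18-day review period, which began when the complaint is served on 4 September 2029) gives a deadline of 6 December 2029; done 23 September 2029 — timely.
Step 6 — 24 and 91 days from 4 September 2029 (when the complaint is served) are 28 September 2029 and 4 December 2029 respectively; done 24 September 2029 — 4 days before the window opened.
The procedure was therefore not followed at step 6.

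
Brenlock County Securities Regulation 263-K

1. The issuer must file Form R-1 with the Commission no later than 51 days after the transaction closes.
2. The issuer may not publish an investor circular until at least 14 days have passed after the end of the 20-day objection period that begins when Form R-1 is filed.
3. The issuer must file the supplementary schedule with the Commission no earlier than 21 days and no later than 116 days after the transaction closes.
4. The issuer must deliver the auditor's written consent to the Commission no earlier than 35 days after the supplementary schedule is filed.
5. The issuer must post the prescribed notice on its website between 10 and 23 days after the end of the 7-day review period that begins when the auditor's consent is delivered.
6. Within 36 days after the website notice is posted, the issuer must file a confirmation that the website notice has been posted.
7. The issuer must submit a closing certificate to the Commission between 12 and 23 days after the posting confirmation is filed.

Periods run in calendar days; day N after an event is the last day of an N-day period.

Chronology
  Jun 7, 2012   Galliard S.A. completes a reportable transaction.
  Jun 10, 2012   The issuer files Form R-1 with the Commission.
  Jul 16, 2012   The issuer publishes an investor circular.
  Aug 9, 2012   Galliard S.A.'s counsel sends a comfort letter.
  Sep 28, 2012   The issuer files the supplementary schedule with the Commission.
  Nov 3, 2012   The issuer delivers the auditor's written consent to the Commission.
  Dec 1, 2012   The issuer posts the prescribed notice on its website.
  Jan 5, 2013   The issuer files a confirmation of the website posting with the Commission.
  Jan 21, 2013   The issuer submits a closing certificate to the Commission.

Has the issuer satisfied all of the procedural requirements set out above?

Step 1: 51 days after Jun 7, 2012 (when the transaction closes) is Jul 28, 2012; completed Jun 10, 2012, before the deadline.
Step 2: the earliest permitted date is 14 days after Jun 30, 2012 (end of the 20-day objection period, which began when Form R-1 is filed on Jun 10, 2012), i.e. Jul 14, 2012; Jul 16, 2012 is on or after that date.
Step 3: the window is 21–116 days after Jun 7, 2012 (when the transaction closes), so Jun 28, 2012 through Oct 1, 2012; done Sep 28, 2012, which is between those dates.
Step 4: the earliest permitted date is 35 days after Sep 28, 2012 (when the supplementary schedule is filed), i.e. Nov 2, 2012; Nov 3, 2012 is on or after that date.
Step 5: the window is 10–23 days after Nov 10, 2012 (end of the 7-day review period, which began when the auditor's consent is delivered on Nov 3, 2012), so Nov 20, 2012 through Dec 3, 2012; done Dec 1, 2012, which is between those dates.
Step 6: 36 days after Dec 1, 2012 (when the website notice is posted) is Jan 6, 2013; done Jan 5, 2013 — timely.
Step 7: the window is 12–23 days after Jan 5, 2013 (when the posting confirmation is filed), so Jan 17, 2013 through Jan 28, 2013; done Jan 21, 2013 — within the window.

Yes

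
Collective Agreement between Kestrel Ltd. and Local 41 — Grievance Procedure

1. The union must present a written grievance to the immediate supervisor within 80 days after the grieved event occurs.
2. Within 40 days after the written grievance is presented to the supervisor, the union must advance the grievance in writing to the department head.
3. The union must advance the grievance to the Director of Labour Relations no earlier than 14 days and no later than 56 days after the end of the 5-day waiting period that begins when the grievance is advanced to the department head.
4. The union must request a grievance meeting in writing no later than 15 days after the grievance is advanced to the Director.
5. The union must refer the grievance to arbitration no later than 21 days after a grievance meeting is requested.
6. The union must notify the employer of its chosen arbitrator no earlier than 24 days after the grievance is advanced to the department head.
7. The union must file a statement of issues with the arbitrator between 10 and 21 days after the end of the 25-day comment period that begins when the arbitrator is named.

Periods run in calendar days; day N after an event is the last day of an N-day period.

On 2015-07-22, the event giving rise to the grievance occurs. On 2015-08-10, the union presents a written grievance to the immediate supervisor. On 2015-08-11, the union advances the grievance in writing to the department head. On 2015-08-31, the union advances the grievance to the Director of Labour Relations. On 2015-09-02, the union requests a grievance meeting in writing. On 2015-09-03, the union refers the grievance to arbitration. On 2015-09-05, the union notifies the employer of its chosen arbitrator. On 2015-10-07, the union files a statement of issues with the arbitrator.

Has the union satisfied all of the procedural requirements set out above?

No

(1) due by 2015-07-22 + 80 days = 2015-10-10; done 2015-08-10 — timely.
(2) due by 2015-08-10 + 40 days = 2015-09-19; done 2015-08-11 — timely.
(3) the permitted window runs from 2015-08-16 + 14 = 2015-08-30 to 2015-08-16 + 56 = 2015-10-11; done 2015-08-31, which is between those dates.
(4) due by 2015-08-31 + 15 days = 2015-09-15; done 2015-09-02 — timely.
(5) due by 2015-09-02 + 21 days = 2015-09-23; completed 2015-09-03, before the deadline.
(6) permitted from 2015-08-11 + 24 days = 2015-09-04 onward; done 2015-09-05 — permitted.
(7) the permitted window runs from 2015-09-30 + 10 = 2015-10-10 to 2015-09-30 + 21 = 2015-10-21; done 2015-10-07 — 3 days before the window opened.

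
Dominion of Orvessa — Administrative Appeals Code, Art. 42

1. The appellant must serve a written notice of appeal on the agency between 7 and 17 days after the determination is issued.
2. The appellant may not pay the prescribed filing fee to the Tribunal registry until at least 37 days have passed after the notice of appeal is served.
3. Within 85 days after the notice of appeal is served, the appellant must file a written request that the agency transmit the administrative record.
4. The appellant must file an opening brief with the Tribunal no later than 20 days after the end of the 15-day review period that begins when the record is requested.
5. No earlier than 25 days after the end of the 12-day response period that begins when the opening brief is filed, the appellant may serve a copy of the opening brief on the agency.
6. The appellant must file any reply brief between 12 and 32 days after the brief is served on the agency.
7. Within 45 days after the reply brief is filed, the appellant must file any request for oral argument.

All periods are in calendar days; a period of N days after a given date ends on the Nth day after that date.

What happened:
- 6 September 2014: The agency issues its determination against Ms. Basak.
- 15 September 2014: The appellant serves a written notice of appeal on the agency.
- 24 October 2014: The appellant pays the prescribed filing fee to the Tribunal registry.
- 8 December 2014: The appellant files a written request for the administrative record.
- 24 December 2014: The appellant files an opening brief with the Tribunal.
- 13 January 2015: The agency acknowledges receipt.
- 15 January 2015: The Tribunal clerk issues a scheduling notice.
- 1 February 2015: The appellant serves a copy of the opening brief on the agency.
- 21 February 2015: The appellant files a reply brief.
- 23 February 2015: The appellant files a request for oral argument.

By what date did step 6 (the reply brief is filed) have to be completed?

Step 6 runs from 1 February 2015, when the brief is served on the agency. The window is 12–32 days after 1 February 2015; it closes on 5 March 2015.

5 March 2015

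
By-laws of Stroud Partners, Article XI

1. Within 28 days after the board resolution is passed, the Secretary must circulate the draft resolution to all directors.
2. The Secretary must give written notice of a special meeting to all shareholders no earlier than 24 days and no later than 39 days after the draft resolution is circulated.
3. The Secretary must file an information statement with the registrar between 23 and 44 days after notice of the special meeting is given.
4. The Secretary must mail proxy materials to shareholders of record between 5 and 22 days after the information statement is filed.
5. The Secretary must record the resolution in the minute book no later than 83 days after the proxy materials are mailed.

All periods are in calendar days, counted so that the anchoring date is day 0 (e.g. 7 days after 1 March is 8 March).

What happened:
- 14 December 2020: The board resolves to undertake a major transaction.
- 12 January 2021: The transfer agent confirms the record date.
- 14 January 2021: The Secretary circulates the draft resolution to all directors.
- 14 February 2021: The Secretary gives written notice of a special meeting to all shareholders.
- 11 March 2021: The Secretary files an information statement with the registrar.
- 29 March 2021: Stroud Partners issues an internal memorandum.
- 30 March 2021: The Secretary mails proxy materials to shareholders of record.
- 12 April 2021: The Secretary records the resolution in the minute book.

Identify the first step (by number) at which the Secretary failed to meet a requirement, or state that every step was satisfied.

Step 1

(1) due by 14 December 2020 + 28 days = 11 January 2021; not done until 14 January 2021, 3 days after the deadline.
Later steps need not be reached.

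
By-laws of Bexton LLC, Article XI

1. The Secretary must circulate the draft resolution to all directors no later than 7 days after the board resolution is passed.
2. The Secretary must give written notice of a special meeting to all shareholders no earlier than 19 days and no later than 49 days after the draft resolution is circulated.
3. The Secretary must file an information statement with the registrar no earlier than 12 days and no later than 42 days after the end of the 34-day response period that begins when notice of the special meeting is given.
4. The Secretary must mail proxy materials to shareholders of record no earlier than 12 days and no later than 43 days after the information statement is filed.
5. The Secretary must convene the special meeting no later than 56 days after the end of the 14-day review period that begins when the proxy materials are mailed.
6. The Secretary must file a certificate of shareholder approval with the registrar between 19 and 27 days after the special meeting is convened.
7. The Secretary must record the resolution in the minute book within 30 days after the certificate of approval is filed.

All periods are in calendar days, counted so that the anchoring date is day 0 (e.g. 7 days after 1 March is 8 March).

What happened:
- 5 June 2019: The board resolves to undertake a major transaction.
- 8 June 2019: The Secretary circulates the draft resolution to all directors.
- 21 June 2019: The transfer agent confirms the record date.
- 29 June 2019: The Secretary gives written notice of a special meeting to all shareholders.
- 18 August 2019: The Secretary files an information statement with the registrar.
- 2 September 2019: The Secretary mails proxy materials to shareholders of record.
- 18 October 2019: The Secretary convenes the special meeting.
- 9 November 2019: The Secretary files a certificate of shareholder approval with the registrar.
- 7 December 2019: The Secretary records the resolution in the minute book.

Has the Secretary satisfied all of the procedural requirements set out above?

Step 1 — counting 7 days from 5 June 2019 (when the board resolution is passed) gives a deadline of 12 June 2019; completed 8 June 2019, before the deadline.
Step 2 — 19 and 49 days from 8 June 2019 (when the draft resolution is circulated) are 27 June 2019 and 27 July 2019 respectively; done 29 June 2019, which is between those dates.
Step 3 — 12 and 42 days from 2 August 2019 (end of the 34-day response period, which began when notice of the special meeting is given on 29 June 2019) are 14 August 2019 and 13 September 2019 respectively; 18 August 2019 falls inside that range.
Step 4 — 12 and 43 days from 18 August 2019 (when the information statement is filed) are 30 August 2019 and 30 September 2019 respectively; done 2 September 2019, which is between those dates.
Step 5 — counting 56 days from 16 September 2019 (end of the 14-day review period, which began when the proxy materials are mailed on 2 September 2019) gives a deadline of 11 November 2019; completed 18 October 2019, before the deadline.
Step 6 — 19 and 27 days from 18 October 2019 (when the special meeting is convened) are 6 November 2019 and 14 November 2019 respectively; done 9 November 2019 — within the window.
Step 7 — counting 30 days from 9 November 2019 (when the certificate of approval is filed) gives a deadline of 9 December 2019; done 7 December 2019 — timely.

Yes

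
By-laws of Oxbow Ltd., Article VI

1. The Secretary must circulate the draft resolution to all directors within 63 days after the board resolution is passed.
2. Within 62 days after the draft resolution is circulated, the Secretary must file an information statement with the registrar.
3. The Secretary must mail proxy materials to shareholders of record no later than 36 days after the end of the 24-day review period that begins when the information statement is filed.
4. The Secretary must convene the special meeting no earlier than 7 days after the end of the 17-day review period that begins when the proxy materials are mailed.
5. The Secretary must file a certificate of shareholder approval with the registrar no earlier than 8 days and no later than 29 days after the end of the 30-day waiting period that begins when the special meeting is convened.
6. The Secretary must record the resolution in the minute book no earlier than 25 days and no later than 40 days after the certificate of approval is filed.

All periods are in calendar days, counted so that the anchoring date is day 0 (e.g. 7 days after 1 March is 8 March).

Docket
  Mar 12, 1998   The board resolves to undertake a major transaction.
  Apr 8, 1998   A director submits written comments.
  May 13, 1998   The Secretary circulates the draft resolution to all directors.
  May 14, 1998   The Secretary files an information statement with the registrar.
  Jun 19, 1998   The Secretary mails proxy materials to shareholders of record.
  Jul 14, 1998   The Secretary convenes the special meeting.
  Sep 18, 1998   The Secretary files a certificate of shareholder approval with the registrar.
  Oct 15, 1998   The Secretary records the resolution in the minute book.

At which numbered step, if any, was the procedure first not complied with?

Step 5

(1) due by Mar 12, 1998 + 63 days = May 14, 1998; May 13, 1998 is within that limit.
(2) due by May 13, 1998 + 62 days = Jul 14, 1998; completed May 14, 1998, before the deadline.
(3) due by Jun 7, 1998 + 36 days = Jul 13, 1998; completed Jun 19, 1998, before the deadline.
(4) permitted from Jul 6, 1998 + 7 days = Jul 13, 1998 onward; done Jul 14, 1998 — permitted.
(5) the permitted window runs from Aug 13, 1998 + 8 = Aug 21, 1998 to Aug 13, 1998 + 29 = Sep 11, 1998; Sep 18, 1998 is 7 days past the end of the window.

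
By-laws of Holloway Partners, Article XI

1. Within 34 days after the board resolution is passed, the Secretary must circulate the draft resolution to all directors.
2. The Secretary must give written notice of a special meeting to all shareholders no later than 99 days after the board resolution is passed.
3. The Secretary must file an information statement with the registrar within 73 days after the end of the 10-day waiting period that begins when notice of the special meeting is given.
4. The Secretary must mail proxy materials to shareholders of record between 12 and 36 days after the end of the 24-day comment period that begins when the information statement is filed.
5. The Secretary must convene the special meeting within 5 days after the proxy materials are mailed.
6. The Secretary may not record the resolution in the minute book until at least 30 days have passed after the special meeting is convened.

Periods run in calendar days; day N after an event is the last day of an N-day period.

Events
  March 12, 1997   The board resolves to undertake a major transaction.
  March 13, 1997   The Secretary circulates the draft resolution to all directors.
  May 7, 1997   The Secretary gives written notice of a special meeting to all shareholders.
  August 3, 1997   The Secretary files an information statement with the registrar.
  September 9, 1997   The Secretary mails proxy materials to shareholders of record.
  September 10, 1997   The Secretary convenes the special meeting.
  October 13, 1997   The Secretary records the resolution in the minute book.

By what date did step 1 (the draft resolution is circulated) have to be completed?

April 15, 1997

Step 1 runs from March 12, 1997, when the board resolution is passed. 34 days after March 12, 1997 is April 15, 1997.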